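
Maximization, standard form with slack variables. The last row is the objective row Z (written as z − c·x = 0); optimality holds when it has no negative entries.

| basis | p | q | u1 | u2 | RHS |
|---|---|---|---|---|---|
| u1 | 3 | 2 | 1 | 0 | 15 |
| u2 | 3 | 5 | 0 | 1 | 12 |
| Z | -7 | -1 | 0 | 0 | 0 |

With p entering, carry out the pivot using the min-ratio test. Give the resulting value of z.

28

Ratio test on column p — row 1: 15/3 = 5; row 2: 12/3 = 4. Minimum is 4 at row 2 (u2 leaves); pivot element 3.
Pivot on row 2; the Z-row RHS becomes 0 − (-7)·4 = 28.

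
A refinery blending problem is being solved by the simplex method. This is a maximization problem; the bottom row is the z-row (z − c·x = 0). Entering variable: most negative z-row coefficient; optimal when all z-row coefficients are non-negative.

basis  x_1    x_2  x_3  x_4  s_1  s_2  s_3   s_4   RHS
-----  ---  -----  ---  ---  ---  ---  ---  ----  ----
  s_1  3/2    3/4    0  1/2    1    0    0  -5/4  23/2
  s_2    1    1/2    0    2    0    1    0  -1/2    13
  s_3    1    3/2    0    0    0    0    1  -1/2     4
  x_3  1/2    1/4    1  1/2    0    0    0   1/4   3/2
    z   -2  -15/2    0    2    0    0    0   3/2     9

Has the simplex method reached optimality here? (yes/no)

no

The z-row has a negative entry -15/2 in column x_2, so it is not optimal.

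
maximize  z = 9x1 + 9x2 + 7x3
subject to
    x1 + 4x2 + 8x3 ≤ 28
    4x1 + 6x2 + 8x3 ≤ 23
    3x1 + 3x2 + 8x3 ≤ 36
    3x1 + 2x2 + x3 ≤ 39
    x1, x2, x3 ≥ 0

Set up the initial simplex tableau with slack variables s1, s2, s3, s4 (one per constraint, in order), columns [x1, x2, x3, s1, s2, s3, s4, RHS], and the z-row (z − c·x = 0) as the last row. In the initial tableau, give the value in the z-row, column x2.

The z-row carries the negated objective coefficients: the x2 entry is -9.

-9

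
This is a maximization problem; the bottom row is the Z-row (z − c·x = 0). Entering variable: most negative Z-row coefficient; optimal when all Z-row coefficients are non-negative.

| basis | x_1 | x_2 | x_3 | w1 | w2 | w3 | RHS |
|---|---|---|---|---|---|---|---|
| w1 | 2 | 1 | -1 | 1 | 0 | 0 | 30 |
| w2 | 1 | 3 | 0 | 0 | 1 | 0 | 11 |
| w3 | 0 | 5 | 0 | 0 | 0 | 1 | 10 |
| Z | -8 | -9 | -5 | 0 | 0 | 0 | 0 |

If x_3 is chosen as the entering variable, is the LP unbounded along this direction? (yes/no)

yes

Every constraint-row entry in column x_3 is ≤ 0, so increasing x_3 is unbounded.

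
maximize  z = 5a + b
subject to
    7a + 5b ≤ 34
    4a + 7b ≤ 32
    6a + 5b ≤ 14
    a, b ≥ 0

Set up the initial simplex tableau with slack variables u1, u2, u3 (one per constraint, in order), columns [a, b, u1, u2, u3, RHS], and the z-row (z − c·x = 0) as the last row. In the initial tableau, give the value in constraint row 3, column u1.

0

Slack u1 belongs to constraint 1; its column is the unit vector e_1, so the entry in row 3 is 0.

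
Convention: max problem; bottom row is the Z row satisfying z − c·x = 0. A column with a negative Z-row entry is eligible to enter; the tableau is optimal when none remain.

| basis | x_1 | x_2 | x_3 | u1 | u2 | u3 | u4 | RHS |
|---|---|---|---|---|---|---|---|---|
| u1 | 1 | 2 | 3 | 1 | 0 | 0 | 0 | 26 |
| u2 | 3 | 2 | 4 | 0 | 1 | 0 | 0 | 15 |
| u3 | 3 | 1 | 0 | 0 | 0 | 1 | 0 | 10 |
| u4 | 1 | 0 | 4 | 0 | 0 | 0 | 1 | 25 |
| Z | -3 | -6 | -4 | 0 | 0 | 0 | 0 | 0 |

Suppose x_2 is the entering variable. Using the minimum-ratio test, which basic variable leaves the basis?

u2

Column x_2 entries and ratios — u1: 26/2 = 13; u2: 15/2 = 15/2; u3: 10/1 = 10; u4: 0 ≤ 0, skip.
Smallest ratio is 15/2 in the row of u2, so u2 leaves.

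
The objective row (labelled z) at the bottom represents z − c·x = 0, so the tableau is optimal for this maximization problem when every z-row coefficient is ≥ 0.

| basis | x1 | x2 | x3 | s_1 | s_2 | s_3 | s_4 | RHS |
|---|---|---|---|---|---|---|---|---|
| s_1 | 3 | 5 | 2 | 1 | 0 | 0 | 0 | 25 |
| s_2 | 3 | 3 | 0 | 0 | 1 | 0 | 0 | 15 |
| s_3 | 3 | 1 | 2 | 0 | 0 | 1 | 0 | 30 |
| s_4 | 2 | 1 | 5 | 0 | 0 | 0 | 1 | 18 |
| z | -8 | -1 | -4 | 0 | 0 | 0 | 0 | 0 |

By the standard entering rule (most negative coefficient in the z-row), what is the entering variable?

Negative z-row entries: x1: -8, x2: -1, x3: -4.
The most negative is -8 in column x1, so x1 enters.

x1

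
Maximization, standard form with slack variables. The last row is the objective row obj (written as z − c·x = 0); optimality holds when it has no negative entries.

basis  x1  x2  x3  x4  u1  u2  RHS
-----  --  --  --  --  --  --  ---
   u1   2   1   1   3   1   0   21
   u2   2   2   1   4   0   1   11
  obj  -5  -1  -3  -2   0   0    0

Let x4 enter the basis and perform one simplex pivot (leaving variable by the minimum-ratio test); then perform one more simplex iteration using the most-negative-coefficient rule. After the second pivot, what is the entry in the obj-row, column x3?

Ratio test on column x4 — row 1: 21/3 = 7; row 2: 11/4 = 11/4. Minimum is 11/4 at row 2 (u2 leaves); pivot element 4.
Divide row 2 by 4; eliminate column x4 from the other rows.
Second iteration: most negative obj-row entry is -4 in column x1, so x1 enters.
Ratio test on column x1 — row 1: (51/4)/(1/2) = 51/2; row 2: (11/4)/(1/2) = 11/2. Minimum is 11/2 at row 2 (x4 leaves); pivot element 1/2.
Divide row 2 by 1/2; eliminate column x1 from the other rows.
After both pivots, the entry at the obj-row, column x3 is -1/2.

-1/2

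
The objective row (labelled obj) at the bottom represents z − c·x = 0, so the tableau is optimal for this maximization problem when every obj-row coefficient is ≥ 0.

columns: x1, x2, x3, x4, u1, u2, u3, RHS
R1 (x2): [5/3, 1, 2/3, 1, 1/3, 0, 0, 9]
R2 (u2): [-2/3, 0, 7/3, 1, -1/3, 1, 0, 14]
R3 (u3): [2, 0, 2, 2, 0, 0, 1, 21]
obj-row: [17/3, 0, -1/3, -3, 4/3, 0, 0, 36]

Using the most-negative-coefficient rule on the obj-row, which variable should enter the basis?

Negative obj-row entries: x3: -1/3, x4: -3.
The most negative is -3 in column x4, so x4 enters.

x4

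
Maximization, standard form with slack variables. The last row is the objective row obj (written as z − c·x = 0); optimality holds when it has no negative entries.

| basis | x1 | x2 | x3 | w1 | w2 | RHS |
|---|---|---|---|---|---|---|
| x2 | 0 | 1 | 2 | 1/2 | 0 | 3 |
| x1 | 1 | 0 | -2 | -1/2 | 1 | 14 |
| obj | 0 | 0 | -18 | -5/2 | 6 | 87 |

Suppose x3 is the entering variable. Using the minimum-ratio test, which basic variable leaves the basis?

x2

Column x3 entries and ratios — x2: 3/2 = 3/2; x1: -2 ≤ 0, skip.
Smallest ratio is 3/2 in the row of x2, so x2 leaves.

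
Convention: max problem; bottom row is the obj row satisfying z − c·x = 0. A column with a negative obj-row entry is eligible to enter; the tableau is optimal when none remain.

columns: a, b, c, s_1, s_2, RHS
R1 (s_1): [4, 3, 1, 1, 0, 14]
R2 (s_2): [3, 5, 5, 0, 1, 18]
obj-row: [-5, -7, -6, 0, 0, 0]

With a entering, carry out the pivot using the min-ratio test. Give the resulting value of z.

Ratio test on column a — row 1: 14/4 = 7/2; row 2: 18/3 = 6. Minimum is 7/2 at row 1 (s_1 leaves); pivot element 4.
Pivot on row 1; the obj-row RHS becomes 0 − (-5)·(7/2) = 35/2.

35/2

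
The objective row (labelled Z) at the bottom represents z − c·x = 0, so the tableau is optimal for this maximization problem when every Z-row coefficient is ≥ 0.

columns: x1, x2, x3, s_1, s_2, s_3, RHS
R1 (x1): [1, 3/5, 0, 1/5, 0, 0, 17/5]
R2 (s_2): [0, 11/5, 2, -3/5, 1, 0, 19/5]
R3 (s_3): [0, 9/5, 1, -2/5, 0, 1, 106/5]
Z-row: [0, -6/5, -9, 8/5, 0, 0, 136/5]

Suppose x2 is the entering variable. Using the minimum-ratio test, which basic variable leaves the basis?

s_2

Column x2 entries and ratios — x1: (17/5)/(3/5) = 17/3; s_2: (19/5)/(11/5) = 19/11; s_3: (106/5)/(9/5) = 106/9.
Smallest ratio is 19/11 in the row of s_2, so s_2 leaves.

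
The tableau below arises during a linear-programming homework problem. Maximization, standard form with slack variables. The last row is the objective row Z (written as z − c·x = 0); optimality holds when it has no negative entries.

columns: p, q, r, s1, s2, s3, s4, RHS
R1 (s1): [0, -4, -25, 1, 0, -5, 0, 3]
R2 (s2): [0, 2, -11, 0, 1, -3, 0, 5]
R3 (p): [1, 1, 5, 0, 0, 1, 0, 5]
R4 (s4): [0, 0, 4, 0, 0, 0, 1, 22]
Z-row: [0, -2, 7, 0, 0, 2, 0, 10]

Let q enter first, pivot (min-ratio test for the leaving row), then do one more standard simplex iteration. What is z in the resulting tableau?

335/21

Ratio test on column q — row 1: entry -4 ≤ 0; row 2: 5/2 = 5/2; row 3: 5/1 = 5; row 4: entry 0 ≤ 0. Minimum is 5/2 at row 2 (s2 leaves); pivot element 2.
Pivot on row 2; the Z-row RHS becomes 10 − (-2)·(5/2) = 15.
Next entering variable (most negative Z-row entry -4): r.
Ratio test on column r — row 1: entry -47 ≤ 0; row 2: entry -11/2 ≤ 0; row 3: (5/2)/(21/2) = 5/21; row 4: 22/4 = 11/2. Minimum is 5/21 at row 3 (p leaves); pivot element 21/2.
After the second pivot the Z-row RHS is 15 − (-4)·(5/21) = 335/21.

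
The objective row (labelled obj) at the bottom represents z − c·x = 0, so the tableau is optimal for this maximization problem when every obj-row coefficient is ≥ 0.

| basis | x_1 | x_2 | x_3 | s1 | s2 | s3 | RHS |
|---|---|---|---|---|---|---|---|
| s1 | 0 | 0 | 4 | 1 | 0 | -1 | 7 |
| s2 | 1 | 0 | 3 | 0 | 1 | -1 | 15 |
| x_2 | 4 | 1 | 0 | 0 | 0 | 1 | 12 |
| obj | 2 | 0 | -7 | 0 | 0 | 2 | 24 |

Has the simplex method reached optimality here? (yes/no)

no

The obj-row has a negative entry -7 in column x_3, so it is not optimal.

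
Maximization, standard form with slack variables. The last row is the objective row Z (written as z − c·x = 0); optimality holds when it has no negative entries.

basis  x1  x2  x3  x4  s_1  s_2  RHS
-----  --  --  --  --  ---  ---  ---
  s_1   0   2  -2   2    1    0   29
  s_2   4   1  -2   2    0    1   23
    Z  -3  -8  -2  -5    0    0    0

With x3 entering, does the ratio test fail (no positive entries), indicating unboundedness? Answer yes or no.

Every constraint-row entry in column x3 is ≤ 0, so increasing x3 is unbounded.

yes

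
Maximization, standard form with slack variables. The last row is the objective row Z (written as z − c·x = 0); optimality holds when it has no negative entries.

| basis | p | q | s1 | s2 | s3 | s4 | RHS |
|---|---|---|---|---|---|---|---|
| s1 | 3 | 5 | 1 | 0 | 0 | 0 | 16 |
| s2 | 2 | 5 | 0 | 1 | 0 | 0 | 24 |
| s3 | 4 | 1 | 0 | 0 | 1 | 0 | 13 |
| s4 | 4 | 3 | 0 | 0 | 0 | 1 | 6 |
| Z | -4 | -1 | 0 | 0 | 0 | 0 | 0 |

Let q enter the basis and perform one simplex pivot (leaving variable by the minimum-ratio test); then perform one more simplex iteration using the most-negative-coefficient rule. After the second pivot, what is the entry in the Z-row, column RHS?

6

Ratio test on column q — row 1: 16/5 = 16/5; row 2: 24/5 = 24/5; row 3: 13/1 = 13; row 4: 6/3 = 2. Minimum is 2 at row 4 (s4 leaves); pivot element 3.
Divide row 4 by 3; eliminate column q from the other rows.
Second iteration: most negative Z-row entry is -8/3 in column p, so p enters.
Ratio test on column p — row 1: entry -11/3 ≤ 0; row 2: entry -14/3 ≤ 0; row 3: 11/(8/3) = 33/8; row 4: 2/(4/3) = 3/2. Minimum is 3/2 at row 4 (q leaves); pivot element 4/3.
Divide row 4 by 4/3; eliminate column p from the other rows.
After both pivots, the entry at the Z-row, column RHS is 6.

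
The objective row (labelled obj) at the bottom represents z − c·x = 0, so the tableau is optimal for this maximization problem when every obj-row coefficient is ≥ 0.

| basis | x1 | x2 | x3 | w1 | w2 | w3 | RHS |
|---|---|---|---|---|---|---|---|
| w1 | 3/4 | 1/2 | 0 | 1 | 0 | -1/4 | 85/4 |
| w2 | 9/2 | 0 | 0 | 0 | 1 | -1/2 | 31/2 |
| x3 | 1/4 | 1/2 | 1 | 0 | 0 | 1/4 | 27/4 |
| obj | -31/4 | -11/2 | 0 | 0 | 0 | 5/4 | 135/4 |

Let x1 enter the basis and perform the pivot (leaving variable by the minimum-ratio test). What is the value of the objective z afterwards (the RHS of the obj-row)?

Ratio test on column x1 — row 1: (85/4)/(3/4) = 85/3; row 2: (31/2)/(9/2) = 31/9; row 3: (27/4)/(1/4) = 27. Minimum is 31/9 at row 2 (w2 leaves); pivot element 9/2.
Pivot on row 2; the obj-row RHS becomes 135/4 − (-31/4)·(31/9) = 544/9.

544/9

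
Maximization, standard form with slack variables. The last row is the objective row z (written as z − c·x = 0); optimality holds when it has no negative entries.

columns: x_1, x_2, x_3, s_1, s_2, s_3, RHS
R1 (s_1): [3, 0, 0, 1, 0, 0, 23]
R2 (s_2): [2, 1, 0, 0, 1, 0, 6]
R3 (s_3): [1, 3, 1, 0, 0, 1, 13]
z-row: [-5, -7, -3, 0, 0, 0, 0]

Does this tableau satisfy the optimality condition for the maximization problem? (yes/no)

no

The z-row has a negative entry -7 in column x_2, so it is not optimal.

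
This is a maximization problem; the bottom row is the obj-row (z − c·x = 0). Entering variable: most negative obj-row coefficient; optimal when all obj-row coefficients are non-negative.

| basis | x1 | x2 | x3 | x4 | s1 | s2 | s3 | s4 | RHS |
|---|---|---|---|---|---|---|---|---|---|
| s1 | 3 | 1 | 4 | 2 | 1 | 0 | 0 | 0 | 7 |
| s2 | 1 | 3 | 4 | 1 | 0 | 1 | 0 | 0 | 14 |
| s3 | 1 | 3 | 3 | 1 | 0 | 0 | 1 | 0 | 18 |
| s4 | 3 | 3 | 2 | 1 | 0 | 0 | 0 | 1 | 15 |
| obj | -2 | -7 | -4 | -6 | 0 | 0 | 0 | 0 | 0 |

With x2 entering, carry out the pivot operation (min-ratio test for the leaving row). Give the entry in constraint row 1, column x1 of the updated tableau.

8/3

Ratio test on column x2 — row 1: 7/1 = 7; row 2: 14/3 = 14/3; row 3: 18/3 = 6; row 4: 15/3 = 5. Minimum is 14/3 at row 2 (s2 leaves); pivot element 3.
Divide row 2 by 3; eliminate column x2 from the other rows.
Row 1 update in column x1: 3 − 1·(1/3) = 8/3.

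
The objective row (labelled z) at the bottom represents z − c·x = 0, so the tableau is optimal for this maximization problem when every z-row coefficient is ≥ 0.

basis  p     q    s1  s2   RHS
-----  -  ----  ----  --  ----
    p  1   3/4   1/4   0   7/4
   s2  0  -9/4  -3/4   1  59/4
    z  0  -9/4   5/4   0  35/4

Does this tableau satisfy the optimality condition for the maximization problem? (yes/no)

no

The z-row has a negative entry -9/4 in column q, so it is not optimal.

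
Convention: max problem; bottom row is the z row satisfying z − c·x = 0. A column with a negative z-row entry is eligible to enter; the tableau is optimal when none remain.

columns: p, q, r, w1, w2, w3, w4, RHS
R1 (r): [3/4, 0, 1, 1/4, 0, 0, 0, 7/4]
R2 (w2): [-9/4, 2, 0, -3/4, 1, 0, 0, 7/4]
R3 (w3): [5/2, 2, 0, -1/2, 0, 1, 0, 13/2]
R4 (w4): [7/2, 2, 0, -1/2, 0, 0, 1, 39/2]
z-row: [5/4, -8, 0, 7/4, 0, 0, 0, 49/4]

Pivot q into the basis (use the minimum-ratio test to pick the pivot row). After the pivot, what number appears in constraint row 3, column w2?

-1

Ratio test on column q — row 1: entry 0 ≤ 0; row 2: (7/4)/2 = 7/8; row 3: (13/2)/2 = 13/4; row 4: (39/2)/2 = 39/4. Minimum is 7/8 at row 2 (w2 leaves); pivot element 2.
Divide row 2 by 2; eliminate column q from the other rows.
Row 3 update in column w2: 0 − 2·(1/2) = -1.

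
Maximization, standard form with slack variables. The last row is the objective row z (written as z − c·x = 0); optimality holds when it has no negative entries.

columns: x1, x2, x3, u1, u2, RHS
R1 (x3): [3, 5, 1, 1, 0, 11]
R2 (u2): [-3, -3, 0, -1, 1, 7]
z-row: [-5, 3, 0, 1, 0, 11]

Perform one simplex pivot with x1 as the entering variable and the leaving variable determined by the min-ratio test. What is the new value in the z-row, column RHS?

88/3

Ratio test on column x1 — row 1: 11/3 = 11/3; row 2: entry -3 ≤ 0. Minimum is 11/3 at row 1 (x3 leaves); pivot element 3.
Divide row 1 by 3; eliminate column x1 from the other rows.
z-row update in column RHS: 11 − (-5)·(11/3) = 88/3.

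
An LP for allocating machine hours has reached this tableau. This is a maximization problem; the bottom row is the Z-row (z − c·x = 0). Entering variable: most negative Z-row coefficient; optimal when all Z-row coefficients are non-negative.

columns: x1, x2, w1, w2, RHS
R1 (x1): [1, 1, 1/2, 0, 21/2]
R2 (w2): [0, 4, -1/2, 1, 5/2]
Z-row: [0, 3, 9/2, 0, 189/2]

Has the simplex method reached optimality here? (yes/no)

yes

Every Z-row coefficient is ≥ 0, so the tableau is optimal.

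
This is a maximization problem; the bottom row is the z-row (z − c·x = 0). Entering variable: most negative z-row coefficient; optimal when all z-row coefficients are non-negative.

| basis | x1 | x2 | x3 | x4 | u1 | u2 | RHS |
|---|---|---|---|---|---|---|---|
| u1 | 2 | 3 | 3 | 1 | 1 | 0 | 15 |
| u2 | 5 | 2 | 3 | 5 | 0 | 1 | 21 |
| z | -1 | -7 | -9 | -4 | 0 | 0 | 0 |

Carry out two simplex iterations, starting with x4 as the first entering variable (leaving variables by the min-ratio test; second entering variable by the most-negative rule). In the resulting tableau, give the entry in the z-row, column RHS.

Ratio test on column x4 — row 1: 15/1 = 15; row 2: 21/5 = 21/5. Minimum is 21/5 at row 2 (u2 leaves); pivot element 5.
Divide row 2 by 5; eliminate column x4 from the other rows.
Second iteration: most negative z-row entry is -33/5 in column x3, so x3 enters.
Ratio test on column x3 — row 1: (54/5)/(12/5) = 9/2; row 2: (21/5)/(3/5) = 7. Minimum is 9/2 at row 1 (u1 leaves); pivot element 12/5.
Divide row 1 by 12/5; eliminate column x3 from the other rows.
After both pivots, the entry at the z-row, column RHS is 93/2.

93/2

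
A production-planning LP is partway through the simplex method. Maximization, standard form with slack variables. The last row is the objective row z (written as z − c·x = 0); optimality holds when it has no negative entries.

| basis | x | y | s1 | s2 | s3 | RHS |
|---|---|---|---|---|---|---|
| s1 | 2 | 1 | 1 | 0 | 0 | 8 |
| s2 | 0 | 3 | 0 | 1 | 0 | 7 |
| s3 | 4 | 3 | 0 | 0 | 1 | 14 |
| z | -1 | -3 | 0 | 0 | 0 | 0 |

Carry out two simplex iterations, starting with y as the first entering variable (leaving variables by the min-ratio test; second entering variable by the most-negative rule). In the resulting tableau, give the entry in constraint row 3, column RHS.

7/4

Ratio test on column y — row 1: 8/1 = 8; row 2: 7/3 = 7/3; row 3: 14/3 = 14/3. Minimum is 7/3 at row 2 (s2 leaves); pivot element 3.
Divide row 2 by 3; eliminate column y from the other rows.
Second iteration: most negative z-row entry is -1 in column x, so x enters.
Ratio test on column x — row 1: (17/3)/2 = 17/6; row 2: entry 0 ≤ 0; row 3: 7/4 = 7/4. Minimum is 7/4 at row 3 (s3 leaves); pivot element 4.
Divide row 3 by 4; eliminate column x from the other rows.
After both pivots, the entry at constraint row 3, column RHS is 7/4.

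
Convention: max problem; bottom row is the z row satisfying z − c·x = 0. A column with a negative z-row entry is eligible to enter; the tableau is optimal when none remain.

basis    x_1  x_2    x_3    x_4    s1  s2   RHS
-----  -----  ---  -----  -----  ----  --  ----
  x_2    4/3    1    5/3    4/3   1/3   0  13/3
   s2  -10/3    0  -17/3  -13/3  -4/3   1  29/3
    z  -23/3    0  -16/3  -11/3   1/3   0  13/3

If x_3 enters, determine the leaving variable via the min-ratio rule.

x_2

Column x_3 entries and ratios — x_2: (13/3)/(5/3) = 13/5; s2: -17/3 ≤ 0, skip.
Smallest ratio is 13/5 in the row of x_2, so x_2 leaves.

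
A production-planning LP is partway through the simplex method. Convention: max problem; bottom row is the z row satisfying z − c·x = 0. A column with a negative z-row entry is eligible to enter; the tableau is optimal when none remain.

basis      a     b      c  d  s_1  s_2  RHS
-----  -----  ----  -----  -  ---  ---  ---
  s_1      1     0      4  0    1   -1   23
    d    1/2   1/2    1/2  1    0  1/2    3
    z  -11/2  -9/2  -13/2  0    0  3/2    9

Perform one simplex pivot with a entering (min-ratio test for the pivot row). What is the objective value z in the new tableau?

Ratio test on column a — row 1: 23/1 = 23; row 2: 3/(1/2) = 6. Minimum is 6 at row 2 (d leaves); pivot element 1/2.
Pivot on row 2; the z-row RHS becomes 9 − (-11/2)·6 = 42.

42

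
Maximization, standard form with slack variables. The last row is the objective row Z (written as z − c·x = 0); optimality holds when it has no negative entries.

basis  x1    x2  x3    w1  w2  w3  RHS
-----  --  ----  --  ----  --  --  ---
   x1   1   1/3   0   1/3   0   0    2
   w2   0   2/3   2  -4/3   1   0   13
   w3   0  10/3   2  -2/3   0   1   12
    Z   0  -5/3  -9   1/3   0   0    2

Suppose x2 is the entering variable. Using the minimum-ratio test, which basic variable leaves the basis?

Column x2 entries and ratios — x1: 2/(1/3) = 6; w2: 13/(2/3) = 39/2; w3: 12/(10/3) = 18/5.
Smallest ratio is 18/5 in the row of w3, so w3 leaves.

w3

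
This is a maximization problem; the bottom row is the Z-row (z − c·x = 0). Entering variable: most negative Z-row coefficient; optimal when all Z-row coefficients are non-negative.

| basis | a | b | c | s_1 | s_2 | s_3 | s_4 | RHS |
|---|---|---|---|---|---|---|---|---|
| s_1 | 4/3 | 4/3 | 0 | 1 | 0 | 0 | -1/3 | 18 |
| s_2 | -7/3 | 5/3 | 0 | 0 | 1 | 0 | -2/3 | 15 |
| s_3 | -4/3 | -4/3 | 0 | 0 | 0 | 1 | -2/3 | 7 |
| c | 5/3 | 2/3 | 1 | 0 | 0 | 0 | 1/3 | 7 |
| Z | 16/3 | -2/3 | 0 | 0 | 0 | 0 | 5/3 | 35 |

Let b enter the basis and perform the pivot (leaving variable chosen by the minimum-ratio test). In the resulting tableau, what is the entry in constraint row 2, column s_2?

Ratio test on column b — row 1: 18/(4/3) = 27/2; row 2: 15/(5/3) = 9; row 3: entry -4/3 ≤ 0; row 4: 7/(2/3) = 21/2. Minimum is 9 at row 2 (s_2 leaves); pivot element 5/3.
Divide row 2 by 5/3; eliminate column b from the other rows.
In the new row 2, the s_2 entry is the old entry divided by the pivot: 1/(5/3) = 3/5.

3/5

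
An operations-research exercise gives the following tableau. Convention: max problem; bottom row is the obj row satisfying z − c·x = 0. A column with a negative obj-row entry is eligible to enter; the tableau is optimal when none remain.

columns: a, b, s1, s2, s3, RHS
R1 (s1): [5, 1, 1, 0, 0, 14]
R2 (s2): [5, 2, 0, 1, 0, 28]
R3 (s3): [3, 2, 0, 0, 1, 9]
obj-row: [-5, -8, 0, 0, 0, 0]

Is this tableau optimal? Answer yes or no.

The obj-row has a negative entry -8 in column b, so it is not optimal.

no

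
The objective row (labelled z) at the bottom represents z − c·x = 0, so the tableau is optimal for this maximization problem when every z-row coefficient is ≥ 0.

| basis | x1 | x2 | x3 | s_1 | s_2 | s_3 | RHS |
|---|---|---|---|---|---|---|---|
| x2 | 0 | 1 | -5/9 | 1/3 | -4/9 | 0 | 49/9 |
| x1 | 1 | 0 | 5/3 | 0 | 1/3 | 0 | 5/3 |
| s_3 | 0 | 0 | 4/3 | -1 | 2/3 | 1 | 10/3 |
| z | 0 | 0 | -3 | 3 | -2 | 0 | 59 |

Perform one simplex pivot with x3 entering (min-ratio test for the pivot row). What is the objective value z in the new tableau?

62

Ratio test on column x3 — row 1: entry -5/9 ≤ 0; row 2: (5/3)/(5/3) = 1; row 3: (10/3)/(4/3) = 5/2. Minimum is 1 at row 2 (x1 leaves); pivot element 5/3.
Pivot on row 2; the z-row RHS becomes 59 − (-3)·1 = 62.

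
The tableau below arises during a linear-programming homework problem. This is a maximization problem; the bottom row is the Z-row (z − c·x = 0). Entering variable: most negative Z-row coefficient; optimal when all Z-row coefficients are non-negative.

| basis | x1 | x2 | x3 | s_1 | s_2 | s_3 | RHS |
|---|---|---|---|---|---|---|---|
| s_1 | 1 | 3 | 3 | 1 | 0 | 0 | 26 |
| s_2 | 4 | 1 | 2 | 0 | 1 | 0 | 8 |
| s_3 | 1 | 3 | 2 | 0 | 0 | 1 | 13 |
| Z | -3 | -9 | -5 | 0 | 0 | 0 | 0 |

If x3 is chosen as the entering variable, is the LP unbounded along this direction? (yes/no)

no

Column x3 has positive entries in row(s) 1, 2, 3, so the ratio test bounds it — not unbounded.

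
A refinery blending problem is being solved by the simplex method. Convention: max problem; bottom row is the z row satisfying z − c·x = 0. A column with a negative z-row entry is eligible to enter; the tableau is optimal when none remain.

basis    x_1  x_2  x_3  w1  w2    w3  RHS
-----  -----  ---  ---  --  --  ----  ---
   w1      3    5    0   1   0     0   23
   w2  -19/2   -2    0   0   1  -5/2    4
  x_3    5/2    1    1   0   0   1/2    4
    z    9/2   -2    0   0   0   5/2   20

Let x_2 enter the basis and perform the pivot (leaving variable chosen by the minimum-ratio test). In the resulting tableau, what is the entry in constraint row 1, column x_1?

-19/2

Ratio test on column x_2 — row 1: 23/5 = 23/5; row 2: entry -2 ≤ 0; row 3: 4/1 = 4. Minimum is 4 at row 3 (x_3 leaves); pivot element 1.
Divide row 3 by 1; eliminate column x_2 from the other rows.
Row 1 update in column x_1: 3 − 5·(5/2) = -19/2.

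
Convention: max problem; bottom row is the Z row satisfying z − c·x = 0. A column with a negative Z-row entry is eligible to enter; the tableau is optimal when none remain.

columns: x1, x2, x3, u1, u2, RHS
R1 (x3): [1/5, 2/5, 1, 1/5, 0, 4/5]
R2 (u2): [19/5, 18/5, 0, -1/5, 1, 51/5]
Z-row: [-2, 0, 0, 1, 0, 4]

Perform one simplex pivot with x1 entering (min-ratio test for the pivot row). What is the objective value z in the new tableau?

178/19

Ratio test on column x1 — row 1: (4/5)/(1/5) = 4; row 2: (51/5)/(19/5) = 51/19. Minimum is 51/19 at row 2 (u2 leaves); pivot element 19/5.
Pivot on row 2; the Z-row RHS becomes 4 − (-2)·(51/19) = 178/19.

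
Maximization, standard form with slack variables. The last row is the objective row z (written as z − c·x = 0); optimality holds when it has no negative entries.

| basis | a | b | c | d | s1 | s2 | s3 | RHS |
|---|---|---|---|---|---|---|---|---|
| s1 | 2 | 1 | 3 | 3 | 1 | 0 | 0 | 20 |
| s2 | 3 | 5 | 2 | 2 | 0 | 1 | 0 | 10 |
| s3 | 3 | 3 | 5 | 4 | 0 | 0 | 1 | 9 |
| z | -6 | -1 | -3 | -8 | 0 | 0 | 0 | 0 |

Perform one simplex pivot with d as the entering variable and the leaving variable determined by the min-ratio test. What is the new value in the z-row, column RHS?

Ratio test on column d — row 1: 20/3 = 20/3; row 2: 10/2 = 5; row 3: 9/4 = 9/4. Minimum is 9/4 at row 3 (s3 leaves); pivot element 4.
Divide row 3 by 4; eliminate column d from the other rows.
z-row update in column RHS: 0 − (-8)·(9/4) = 18.

18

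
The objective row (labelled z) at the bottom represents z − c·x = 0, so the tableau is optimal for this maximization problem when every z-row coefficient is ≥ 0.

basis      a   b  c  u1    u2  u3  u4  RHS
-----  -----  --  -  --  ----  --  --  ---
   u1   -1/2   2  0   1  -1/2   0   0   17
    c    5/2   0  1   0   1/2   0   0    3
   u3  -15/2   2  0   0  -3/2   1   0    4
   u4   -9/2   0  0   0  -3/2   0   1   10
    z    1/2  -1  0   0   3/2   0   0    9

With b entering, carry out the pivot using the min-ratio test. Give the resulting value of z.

Ratio test on column b — row 1: 17/2 = 17/2; row 2: entry 0 ≤ 0; row 3: 4/2 = 2; row 4: entry 0 ≤ 0. Minimum is 2 at row 3 (u3 leaves); pivot element 2.
Pivot on row 3; the z-row RHS becomes 9 − (-1)·2 = 11.

11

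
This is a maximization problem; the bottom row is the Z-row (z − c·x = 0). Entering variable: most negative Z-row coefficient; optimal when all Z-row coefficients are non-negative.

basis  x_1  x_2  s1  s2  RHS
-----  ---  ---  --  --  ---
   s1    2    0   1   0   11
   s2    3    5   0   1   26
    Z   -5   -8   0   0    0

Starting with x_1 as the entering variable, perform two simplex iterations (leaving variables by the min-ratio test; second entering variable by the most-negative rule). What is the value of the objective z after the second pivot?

427/10

Ratio test on column x_1 — row 1: 11/2 = 11/2; row 2: 26/3 = 26/3. Minimum is 11/2 at row 1 (s1 leaves); pivot element 2.
Pivot on row 1; the Z-row RHS becomes 0 − (-5)·(11/2) = 55/2.
Next entering variable (most negative Z-row entry -8): x_2.
Ratio test on column x_2 — row 1: entry 0 ≤ 0; row 2: (19/2)/5 = 19/10. Minimum is 19/10 at row 2 (s2 leaves); pivot element 5.
After the second pivot the Z-row RHS is 55/2 − (-8)·(19/10) = 427/10.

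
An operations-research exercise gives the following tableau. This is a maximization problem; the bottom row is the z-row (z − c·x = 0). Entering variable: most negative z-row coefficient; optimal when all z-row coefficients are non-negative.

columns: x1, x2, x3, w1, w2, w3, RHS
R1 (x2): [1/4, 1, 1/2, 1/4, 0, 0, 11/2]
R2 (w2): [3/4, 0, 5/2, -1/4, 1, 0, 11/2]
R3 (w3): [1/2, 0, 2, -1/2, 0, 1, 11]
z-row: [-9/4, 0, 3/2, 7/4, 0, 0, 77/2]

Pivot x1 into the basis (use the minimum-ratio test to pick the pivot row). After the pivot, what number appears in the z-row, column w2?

Ratio test on column x1 — row 1: (11/2)/(1/4) = 22; row 2: (11/2)/(3/4) = 22/3; row 3: 11/(1/2) = 22. Minimum is 22/3 at row 2 (w2 leaves); pivot element 3/4.
Divide row 2 by 3/4; eliminate column x1 from the other rows.
z-row update in column w2: 0 − (-9/4)·(4/3) = 3.

3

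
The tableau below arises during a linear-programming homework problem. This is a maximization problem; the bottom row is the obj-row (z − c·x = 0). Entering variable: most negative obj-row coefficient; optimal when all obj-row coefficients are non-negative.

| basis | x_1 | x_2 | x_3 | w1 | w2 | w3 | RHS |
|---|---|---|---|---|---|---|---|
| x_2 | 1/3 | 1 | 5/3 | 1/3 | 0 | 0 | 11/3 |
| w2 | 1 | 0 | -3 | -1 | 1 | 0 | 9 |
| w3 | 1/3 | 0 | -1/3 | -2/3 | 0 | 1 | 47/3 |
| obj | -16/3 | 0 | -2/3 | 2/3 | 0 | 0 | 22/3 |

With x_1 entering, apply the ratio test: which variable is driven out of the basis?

Column x_1 entries and ratios — x_2: (11/3)/(1/3) = 11; w2: 9/1 = 9; w3: (47/3)/(1/3) = 47.
Smallest ratio is 9 in the row of w2, so w2 leaves.

w2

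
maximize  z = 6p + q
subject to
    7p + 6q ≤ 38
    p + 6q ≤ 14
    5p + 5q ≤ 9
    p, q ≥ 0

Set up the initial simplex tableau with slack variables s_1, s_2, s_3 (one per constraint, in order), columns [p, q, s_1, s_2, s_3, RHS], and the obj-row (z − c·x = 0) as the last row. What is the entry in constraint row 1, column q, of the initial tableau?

6

Constraint 1 has coefficient 6 on q.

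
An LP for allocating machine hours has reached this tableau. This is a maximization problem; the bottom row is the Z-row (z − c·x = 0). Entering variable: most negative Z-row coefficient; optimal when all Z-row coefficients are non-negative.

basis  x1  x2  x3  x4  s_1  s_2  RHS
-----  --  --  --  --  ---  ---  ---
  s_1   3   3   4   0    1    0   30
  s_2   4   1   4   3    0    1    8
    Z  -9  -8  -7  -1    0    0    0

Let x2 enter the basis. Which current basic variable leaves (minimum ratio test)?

s_2

Column x2 entries and ratios — s_1: 30/3 = 10; s_2: 8/1 = 8.
Smallest ratio is 8 in the row of s_2, so s_2 leaves.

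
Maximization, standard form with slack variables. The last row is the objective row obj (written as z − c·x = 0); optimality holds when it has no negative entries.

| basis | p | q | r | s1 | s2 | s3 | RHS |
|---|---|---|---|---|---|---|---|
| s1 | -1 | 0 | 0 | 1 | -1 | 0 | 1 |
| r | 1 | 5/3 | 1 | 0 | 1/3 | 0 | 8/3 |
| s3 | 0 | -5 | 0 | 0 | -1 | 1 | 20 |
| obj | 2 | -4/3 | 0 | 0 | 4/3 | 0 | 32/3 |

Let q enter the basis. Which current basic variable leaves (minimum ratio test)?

r

Column q entries and ratios — s1: 0 ≤ 0, skip; r: (8/3)/(5/3) = 8/5; s3: -5 ≤ 0, skip.
Smallest ratio is 8/5 in the row of r, so r leaves.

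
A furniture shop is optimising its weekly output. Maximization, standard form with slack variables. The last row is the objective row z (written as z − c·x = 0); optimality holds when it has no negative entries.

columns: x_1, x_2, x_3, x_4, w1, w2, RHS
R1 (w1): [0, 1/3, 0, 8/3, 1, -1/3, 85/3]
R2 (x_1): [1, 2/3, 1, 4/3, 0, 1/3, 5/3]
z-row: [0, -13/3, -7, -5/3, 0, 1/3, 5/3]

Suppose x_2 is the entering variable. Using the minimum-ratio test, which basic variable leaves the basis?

Column x_2 entries and ratios — w1: (85/3)/(1/3) = 85; x_1: (5/3)/(2/3) = 5/2.
Smallest ratio is 5/2 in the row of x_1, so x_1 leaves.

x_1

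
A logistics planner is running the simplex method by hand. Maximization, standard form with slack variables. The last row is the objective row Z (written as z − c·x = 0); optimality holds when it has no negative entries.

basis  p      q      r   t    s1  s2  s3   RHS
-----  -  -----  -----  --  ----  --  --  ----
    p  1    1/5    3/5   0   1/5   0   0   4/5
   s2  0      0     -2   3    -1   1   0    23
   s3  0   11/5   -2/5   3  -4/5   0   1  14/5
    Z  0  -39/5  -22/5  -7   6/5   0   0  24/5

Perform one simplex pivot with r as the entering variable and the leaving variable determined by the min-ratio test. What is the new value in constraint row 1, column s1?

Ratio test on column r — row 1: (4/5)/(3/5) = 4/3; row 2: entry -2 ≤ 0; row 3: entry -2/5 ≤ 0. Minimum is 4/3 at row 1 (p leaves); pivot element 3/5.
Divide row 1 by 3/5; eliminate column r from the other rows.
In the new row 1, the s1 entry is the old entry divided by the pivot: (1/5)/(3/5) = 1/3.

1/3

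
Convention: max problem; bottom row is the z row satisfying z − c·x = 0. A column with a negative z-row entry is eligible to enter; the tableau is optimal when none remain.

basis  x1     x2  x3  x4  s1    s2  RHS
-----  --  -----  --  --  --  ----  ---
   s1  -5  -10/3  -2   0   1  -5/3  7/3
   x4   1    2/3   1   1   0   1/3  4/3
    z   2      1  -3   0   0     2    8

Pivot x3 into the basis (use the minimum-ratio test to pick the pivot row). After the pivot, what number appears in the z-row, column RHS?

12

Ratio test on column x3 — row 1: entry -2 ≤ 0; row 2: (4/3)/1 = 4/3. Minimum is 4/3 at row 2 (x4 leaves); pivot element 1.
Divide row 2 by 1; eliminate column x3 from the other rows.
z-row update in column RHS: 8 − (-3)·(4/3) = 12.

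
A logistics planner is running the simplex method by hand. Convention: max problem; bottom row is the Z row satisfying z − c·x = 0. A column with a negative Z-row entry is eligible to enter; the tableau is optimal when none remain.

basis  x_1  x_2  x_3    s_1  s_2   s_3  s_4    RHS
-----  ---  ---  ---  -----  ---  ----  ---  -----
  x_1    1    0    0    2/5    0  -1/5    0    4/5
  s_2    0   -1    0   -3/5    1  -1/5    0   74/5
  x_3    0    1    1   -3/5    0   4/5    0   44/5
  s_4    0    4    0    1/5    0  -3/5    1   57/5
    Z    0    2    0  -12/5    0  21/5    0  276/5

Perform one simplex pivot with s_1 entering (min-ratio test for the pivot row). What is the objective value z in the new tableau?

Ratio test on column s_1 — row 1: (4/5)/(2/5) = 2; row 2: entry -3/5 ≤ 0; row 3: entry -3/5 ≤ 0; row 4: (57/5)/(1/5) = 57. Minimum is 2 at row 1 (x_1 leaves); pivot element 2/5.
Pivot on row 1; the Z-row RHS becomes 276/5 − (-12/5)·2 = 60.

60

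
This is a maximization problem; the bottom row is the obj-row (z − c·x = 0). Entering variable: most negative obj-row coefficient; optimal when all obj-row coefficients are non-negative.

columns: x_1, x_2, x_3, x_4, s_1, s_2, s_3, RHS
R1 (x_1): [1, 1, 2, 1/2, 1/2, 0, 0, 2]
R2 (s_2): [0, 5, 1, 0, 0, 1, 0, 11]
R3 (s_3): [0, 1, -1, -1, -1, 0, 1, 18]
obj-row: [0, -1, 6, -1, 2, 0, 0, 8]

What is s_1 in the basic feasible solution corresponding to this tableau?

0

s_1 is not in the basis, so in the current basic feasible solution s_1 = 0.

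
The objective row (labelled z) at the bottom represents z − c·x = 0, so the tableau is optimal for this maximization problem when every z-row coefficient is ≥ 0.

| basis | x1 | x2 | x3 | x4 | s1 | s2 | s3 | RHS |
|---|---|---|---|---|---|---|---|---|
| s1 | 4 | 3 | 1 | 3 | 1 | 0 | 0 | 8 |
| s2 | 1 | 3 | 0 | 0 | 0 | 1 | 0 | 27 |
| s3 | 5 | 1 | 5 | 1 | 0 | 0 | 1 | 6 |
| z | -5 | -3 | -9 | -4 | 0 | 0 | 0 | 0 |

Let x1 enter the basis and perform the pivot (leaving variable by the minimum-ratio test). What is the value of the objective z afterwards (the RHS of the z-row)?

Ratio test on column x1 — row 1: 8/4 = 2; row 2: 27/1 = 27; row 3: 6/5 = 6/5. Minimum is 6/5 at row 3 (s3 leaves); pivot element 5.
Pivot on row 3; the z-row RHS becomes 0 − (-5)·(6/5) = 6.

6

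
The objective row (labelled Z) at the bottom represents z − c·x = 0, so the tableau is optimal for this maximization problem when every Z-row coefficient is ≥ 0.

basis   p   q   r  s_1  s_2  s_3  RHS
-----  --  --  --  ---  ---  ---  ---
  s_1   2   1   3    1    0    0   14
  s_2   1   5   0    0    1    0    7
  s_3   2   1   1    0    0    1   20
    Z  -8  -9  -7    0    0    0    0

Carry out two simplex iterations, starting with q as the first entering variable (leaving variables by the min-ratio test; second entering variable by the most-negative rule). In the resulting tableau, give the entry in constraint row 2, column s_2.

Ratio test on column q — row 1: 14/1 = 14; row 2: 7/5 = 7/5; row 3: 20/1 = 20. Minimum is 7/5 at row 2 (s_2 leaves); pivot element 5.
Divide row 2 by 5; eliminate column q from the other rows.
Second iteration: most negative Z-row entry is -7 in column r, so r enters.
Ratio test on column r — row 1: (63/5)/3 = 21/5; row 2: entry 0 ≤ 0; row 3: (93/5)/1 = 93/5. Minimum is 21/5 at row 1 (s_1 leaves); pivot element 3.
Divide row 1 by 3; eliminate column r from the other rows.
After both pivots, the entry at constraint row 2, column s_2 is 1/5.

1/5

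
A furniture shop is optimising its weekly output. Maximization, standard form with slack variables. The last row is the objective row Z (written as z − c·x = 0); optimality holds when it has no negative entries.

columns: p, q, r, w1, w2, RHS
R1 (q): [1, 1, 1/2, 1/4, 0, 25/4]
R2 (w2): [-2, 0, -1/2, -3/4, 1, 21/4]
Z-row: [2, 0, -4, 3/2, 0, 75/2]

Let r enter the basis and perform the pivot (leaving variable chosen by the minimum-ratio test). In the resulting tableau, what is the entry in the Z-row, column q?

8

Ratio test on column r — row 1: (25/4)/(1/2) = 25/2; row 2: entry -1/2 ≤ 0. Minimum is 25/2 at row 1 (q leaves); pivot element 1/2.
Divide row 1 by 1/2; eliminate column r from the other rows.
Z-row update in column q: 0 − (-4)·2 = 8.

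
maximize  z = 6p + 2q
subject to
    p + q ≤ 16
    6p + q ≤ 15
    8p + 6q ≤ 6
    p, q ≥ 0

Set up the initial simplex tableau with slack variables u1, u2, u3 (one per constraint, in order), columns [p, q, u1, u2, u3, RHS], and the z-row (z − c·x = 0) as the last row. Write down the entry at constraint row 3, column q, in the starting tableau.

6

Constraint 3 has coefficient 6 on q.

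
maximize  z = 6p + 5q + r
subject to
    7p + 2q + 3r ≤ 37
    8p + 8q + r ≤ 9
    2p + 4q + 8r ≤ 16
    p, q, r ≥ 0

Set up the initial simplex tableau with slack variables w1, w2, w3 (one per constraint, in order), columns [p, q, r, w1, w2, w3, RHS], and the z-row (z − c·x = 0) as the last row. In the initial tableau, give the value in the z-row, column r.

-1

The z-row carries the negated objective coefficients: the r entry is -1.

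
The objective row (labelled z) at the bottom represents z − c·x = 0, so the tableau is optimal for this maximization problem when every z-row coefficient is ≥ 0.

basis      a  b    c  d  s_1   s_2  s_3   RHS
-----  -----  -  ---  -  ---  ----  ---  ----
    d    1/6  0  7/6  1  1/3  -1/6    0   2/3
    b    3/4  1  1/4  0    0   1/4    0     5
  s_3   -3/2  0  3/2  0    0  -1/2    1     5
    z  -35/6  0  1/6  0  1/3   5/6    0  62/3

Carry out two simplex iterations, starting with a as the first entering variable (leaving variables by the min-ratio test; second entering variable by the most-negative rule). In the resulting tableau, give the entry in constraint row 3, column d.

Ratio test on column a — row 1: (2/3)/(1/6) = 4; row 2: 5/(3/4) = 20/3; row 3: entry -3/2 ≤ 0. Minimum is 4 at row 1 (d leaves); pivot element 1/6.
Divide row 1 by 1/6; eliminate column a from the other rows.
Second iteration: most negative z-row entry is -5 in column s_2, so s_2 enters.
Ratio test on column s_2 — row 1: entry -1 ≤ 0; row 2: 2/1 = 2; row 3: entry -2 ≤ 0. Minimum is 2 at row 2 (b leaves); pivot element 1.
Divide row 2 by 1; eliminate column s_2 from the other rows.
After both pivots, the entry at constraint row 3, column d is 0.

0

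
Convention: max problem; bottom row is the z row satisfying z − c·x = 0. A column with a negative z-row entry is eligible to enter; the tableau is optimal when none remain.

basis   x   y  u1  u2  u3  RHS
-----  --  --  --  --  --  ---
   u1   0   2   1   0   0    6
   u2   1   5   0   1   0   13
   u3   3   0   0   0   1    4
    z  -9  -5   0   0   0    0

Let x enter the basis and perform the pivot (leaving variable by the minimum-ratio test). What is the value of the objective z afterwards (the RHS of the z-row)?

12

Ratio test on column x — row 1: entry 0 ≤ 0; row 2: 13/1 = 13; row 3: 4/3 = 4/3. Minimum is 4/3 at row 3 (u3 leaves); pivot element 3.
Pivot on row 3; the z-row RHS becomes 0 − (-9)·(4/3) = 12.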